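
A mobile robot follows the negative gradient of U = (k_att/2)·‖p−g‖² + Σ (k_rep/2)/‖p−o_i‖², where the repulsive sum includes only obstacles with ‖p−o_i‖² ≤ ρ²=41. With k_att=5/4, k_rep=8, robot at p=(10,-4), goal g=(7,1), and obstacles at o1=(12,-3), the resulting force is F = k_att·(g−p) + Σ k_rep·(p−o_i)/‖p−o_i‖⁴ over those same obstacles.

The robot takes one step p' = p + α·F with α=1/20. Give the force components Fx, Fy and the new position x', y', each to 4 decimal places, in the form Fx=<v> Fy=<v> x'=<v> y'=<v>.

Fx=-4.3900 Fy=5.9300 x'=9.7805 y'=-3.7035

F_att = 5/4·(g−p) = 5/4·(-3,5) = (-3.7500,6.2500)
o1: d²=5 ≤ ρ²=41; F_rep = 8·(-2,-1)/5² = (-0.6400,-0.3200)
F = F_att + ΣF_rep = (-4.3900,5.9300)
p' = p + 1/20·F = (9.7805,-3.7035)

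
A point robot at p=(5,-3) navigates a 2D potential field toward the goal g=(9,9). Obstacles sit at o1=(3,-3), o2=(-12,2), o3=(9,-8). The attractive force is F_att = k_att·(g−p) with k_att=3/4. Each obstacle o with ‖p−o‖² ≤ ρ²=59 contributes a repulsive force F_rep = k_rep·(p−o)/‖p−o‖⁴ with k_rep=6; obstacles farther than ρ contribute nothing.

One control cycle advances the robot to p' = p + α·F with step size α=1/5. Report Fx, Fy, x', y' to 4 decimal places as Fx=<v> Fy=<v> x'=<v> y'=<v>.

F_att = 3/4·(g−p) = 3/4·(4,12) = (3.0000,9.0000)
o1: d²=4 ≤ ρ²=59; F_rep = 6·(2,0)/4² = (0.7500,0.0000)
o2: d²=314 > ρ²=59 → inactive
o3: d²=41 ≤ ρ²=59; F_rep = 6·(-4,5)/41² = (-0.0143,0.0178)
F = F_att + ΣF_rep = (3.7357,9.0178)
p' = p + 1/5·F = (5.7471,-1.1964)

Fx=3.7357 Fy=9.0178 x'=5.7471 y'=-1.1964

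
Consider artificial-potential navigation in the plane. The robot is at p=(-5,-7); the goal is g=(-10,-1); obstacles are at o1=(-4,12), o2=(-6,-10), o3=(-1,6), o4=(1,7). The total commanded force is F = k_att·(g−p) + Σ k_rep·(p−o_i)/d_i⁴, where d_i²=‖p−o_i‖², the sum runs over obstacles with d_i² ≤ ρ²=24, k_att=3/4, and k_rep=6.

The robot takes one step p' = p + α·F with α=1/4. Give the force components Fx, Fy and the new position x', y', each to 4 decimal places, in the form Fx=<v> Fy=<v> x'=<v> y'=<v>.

Fx=-3.6900 Fy=4.6800 x'=-5.9225 y'=-5.8300

F_att = 3/4·(g−p) = 3/4·(-5,6) = (-3.7500,4.5000)
o1: d²=362 > ρ²=24 → inactive
o2: d²=10 ≤ ρ²=24; F_rep = 6·(1,3)/10² = (0.0600,0.1800)
o3: d²=185 > ρ²=24 → inactive
o4: d²=232 > ρ²=24 → inactive
F = F_att + ΣF_rep = (-3.6900,4.6800)
p' = p + 1/4·F = (-5.9225,-5.8300)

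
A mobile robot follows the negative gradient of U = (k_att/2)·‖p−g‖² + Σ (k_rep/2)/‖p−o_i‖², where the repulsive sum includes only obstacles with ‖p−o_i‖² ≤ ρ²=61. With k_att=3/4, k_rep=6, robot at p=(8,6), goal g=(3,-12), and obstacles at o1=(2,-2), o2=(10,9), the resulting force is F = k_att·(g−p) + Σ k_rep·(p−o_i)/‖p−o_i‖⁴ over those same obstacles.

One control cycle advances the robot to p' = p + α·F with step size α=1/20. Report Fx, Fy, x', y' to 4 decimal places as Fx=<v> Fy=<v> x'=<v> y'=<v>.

F_att = 3/4·(g−p) = 3/4·(-5,-18) = (-3.7500,-13.5000)
o1: d²=100 > ρ²=61 → inactive
o2: d²=13 ≤ ρ²=61; F_rep = 6·(-2,-3)/13² = (-0.0710,-0.1065)
F = F_att + ΣF_rep = (-3.8210,-13.6065)
p' = p + 1/20·F = (7.8089,5.3197)

Fx=-3.8210 Fy=-13.6065 x'=7.8089 y'=5.3197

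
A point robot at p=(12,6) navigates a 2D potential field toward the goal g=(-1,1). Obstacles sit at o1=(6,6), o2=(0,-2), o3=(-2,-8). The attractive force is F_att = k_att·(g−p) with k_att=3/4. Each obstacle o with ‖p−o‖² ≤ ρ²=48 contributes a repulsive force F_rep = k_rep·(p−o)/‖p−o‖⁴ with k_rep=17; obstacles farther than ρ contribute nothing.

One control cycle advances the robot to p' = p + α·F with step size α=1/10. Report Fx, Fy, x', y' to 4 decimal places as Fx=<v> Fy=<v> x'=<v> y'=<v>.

F_att = 3/4·(g−p) = 3/4·(-13,-5) = (-9.7500,-3.7500)
o1: d²=36 ≤ ρ²=48; F_rep = 17·(6,0)/36² = (0.0787,0.0000)
o2: d²=208 > ρ²=48 → inactive
o3: d²=392 > ρ²=48 → inactive
F = F_att + ΣF_rep = (-9.6713,-3.7500)
p' = p + 1/10·F = (11.0329,5.6250)

Fx=-9.6713 Fy=-3.7500 x'=11.0329 y'=5.6250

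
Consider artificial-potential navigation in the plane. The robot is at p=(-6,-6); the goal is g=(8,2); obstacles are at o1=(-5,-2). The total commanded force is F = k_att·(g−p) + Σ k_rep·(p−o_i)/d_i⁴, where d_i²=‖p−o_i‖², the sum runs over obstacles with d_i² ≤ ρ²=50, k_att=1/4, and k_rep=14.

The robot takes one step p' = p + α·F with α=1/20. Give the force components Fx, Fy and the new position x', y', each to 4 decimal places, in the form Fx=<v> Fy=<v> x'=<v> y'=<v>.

Fx=3.4516 Fy=1.8062 x'=-5.8274 y'=-5.9097

F_att = 1/4·(g−p) = 1/4·(14,8) = (3.5000,2.0000)
o1: d²=17 ≤ ρ²=50; F_rep = 14·(-1,-4)/17² = (-0.0484,-0.1938)
F = F_att + ΣF_rep = (3.4516,1.8062)
p' = p + 1/20·F = (-5.8274,-5.9097)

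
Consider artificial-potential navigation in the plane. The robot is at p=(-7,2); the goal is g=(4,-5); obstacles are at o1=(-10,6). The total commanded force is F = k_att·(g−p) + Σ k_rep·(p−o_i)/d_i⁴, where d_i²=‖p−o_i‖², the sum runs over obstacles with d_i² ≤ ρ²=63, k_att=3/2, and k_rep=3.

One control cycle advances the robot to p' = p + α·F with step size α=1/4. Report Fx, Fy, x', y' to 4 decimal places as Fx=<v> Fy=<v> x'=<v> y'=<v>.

Fx=16.5144 Fy=-10.5192 x'=-2.8714 y'=-0.6298

F_att = 3/2·(g−p) = 3/2·(11,-7) = (16.5000,-10.5000)
o1: d²=25 ≤ ρ²=63; F_rep = 3·(3,-4)/25² = (0.0144,-0.0192)
F = F_att + ΣF_rep = (16.5144,-10.5192)
p' = p + 1/4·F = (-2.8714,-0.6298)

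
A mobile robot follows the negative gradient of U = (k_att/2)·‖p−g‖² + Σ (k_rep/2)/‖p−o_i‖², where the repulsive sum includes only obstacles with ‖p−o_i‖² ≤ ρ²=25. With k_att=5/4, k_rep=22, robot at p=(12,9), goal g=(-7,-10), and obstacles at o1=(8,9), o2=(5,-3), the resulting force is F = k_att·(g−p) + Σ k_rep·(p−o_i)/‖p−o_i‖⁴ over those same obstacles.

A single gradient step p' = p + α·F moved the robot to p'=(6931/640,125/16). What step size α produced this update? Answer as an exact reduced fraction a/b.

α = 1/20

F_att = 5/4·(g−p) = 5/4·(-19,-19) = (-23.7500,-23.7500)
o1: d²=16 ≤ ρ²=25; F_rep = 22·(4,0)/16² = (0.3438,0.0000)
o2: d²=193 > ρ²=25 → inactive
F = F_att + ΣF_rep = (-23.4062,-23.7500)
Δp = p'−p = (-1.1703,-1.1875); α = Δx/Fx = (-749/640) / (-749/32) = 1/20
check: Δy/Fy = (-19/16) / (-95/4) = 1/20 ✓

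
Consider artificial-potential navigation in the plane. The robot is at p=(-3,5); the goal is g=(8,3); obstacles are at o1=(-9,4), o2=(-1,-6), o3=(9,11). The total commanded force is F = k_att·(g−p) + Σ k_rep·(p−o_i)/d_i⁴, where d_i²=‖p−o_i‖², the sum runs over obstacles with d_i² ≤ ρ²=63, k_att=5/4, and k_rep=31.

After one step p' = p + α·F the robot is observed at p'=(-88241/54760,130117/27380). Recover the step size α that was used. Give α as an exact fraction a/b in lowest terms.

F_att = 5/4·(g−p) = 5/4·(11,-2) = (13.7500,-2.5000)
o1: d²=37 ≤ ρ²=63; F_rep = 31·(6,1)/37² = (0.1359,0.0226)
o2: d²=125 > ρ²=63 → inactive
o3: d²=180 > ρ²=63 → inactive
F = F_att + ΣF_rep = (13.8859,-2.4774)
Δp = p'−p = (1.3886,-0.2477); α = Δx/Fx = (76039/54760) / (76039/5476) = 1/10
check: Δy/Fy = (-6783/27380) / (-6783/2738) = 1/10 ✓

α = 1/10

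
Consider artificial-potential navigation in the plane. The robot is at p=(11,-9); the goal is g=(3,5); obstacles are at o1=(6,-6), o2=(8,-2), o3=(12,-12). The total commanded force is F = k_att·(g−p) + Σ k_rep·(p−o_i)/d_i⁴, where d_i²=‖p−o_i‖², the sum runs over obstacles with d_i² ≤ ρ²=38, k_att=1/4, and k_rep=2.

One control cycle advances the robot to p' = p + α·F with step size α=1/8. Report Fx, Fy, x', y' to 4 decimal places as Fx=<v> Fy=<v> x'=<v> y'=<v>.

Fx=-2.0113 Fy=3.5548 x'=10.7486 y'=-8.5556

F_att = 1/4·(g−p) = 1/4·(-8,14) = (-2.0000,3.5000)
o1: d²=34 ≤ ρ²=38; F_rep = 2·(5,-3)/34² = (0.0087,-0.0052)
o2: d²=58 > ρ²=38 → inactive
o3: d²=10 ≤ ρ²=38; F_rep = 2·(-1,3)/10² = (-0.0200,0.0600)
F = F_att + ΣF_rep = (-2.0113,3.5548)
p' = p + 1/8·F = (10.7486,-8.5556)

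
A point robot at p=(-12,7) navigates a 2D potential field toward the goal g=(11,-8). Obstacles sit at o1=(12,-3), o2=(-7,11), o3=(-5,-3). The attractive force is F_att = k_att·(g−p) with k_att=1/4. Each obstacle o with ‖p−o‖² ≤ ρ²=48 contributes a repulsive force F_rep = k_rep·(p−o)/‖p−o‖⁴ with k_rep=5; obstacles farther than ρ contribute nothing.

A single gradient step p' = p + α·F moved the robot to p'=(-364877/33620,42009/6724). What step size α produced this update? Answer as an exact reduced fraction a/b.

F_att = 1/4·(g−p) = 1/4·(23,-15) = (5.7500,-3.7500)
o1: d²=676 > ρ²=48 → inactive
o2: d²=41 ≤ ρ²=48; F_rep = 5·(-5,-4)/41² = (-0.0149,-0.0119)
o3: d²=149 > ρ²=48 → inactive
F = F_att + ΣF_rep = (5.7351,-3.7619)
Δp = p'−p = (1.1470,-0.7524); α = Δx/Fx = (38563/33620) / (38563/6724) = 1/5
check: Δy/Fy = (-5059/6724) / (-25295/6724) = 1/5 ✓

α = 1/5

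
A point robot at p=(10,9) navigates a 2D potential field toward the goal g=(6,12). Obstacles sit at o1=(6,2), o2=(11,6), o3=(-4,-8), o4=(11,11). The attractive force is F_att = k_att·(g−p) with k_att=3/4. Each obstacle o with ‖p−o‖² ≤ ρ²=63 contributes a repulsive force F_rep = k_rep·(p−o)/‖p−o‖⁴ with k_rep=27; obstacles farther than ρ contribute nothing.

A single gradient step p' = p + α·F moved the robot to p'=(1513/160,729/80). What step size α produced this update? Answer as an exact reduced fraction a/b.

F_att = 3/4·(g−p) = 3/4·(-4,3) = (-3.0000,2.2500)
o1: d²=65 > ρ²=63 → inactive
o2: d²=10 ≤ ρ²=63; F_rep = 27·(-1,3)/10² = (-0.2700,0.8100)
o3: d²=485 > ρ²=63 → inactive
o4: d²=5 ≤ ρ²=63; F_rep = 27·(-1,-2)/5² = (-1.0800,-2.1600)
F = F_att + ΣF_rep = (-4.3500,0.9000)
Δp = p'−p = (-0.5437,0.1125); α = Δx/Fx = (-87/160) / (-87/20) = 1/8
check: Δy/Fy = (9/80) / (9/10) = 1/8 ✓

α = 1/8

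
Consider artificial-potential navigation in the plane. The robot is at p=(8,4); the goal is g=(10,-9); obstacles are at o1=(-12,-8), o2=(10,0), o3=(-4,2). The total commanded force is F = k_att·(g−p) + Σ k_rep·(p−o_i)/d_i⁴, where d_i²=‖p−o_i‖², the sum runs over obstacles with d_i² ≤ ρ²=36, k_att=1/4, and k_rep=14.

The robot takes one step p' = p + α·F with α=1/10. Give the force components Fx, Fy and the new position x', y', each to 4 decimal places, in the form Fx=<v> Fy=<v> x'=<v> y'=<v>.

Fx=0.4300 Fy=-3.1100 x'=8.0430 y'=3.6890

F_att = 1/4·(g−p) = 1/4·(2,-13) = (0.5000,-3.2500)
o1: d²=544 > ρ²=36 → inactive
o2: d²=20 ≤ ρ²=36; F_rep = 14·(-2,4)/20² = (-0.0700,0.1400)
o3: d²=148 > ρ²=36 → inactive
F = F_att + ΣF_rep = (0.4300,-3.1100)
p' = p + 1/10·F = (8.0430,3.6890)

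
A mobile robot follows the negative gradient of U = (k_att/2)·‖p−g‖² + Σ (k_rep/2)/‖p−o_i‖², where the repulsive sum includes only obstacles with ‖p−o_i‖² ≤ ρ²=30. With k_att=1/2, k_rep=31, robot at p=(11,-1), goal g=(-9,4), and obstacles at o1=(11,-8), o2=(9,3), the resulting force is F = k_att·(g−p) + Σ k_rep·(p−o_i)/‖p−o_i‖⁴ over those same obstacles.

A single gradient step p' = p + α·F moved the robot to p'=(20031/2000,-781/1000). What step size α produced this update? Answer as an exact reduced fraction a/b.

F_att = 1/2·(g−p) = 1/2·(-20,5) = (-10.0000,2.5000)
o1: d²=49 > ρ²=30 → inactive
o2: d²=20 ≤ ρ²=30; F_rep = 31·(2,-4)/20² = (0.1550,-0.3100)
F = F_att + ΣF_rep = (-9.8450,2.1900)
Δp = p'−p = (-0.9845,0.2190); α = Δx/Fx = (-1969/2000) / (-1969/200) = 1/10
check: Δy/Fy = (219/1000) / (219/100) = 1/10 ✓

α = 1/10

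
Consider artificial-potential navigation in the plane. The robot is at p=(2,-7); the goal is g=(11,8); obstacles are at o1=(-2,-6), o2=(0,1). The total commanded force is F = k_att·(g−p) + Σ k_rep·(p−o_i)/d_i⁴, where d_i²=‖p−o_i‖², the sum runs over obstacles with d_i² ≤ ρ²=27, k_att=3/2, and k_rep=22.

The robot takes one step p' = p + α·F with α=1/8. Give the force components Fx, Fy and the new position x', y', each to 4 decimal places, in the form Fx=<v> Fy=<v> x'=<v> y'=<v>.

F_att = 3/2·(g−p) = 3/2·(9,15) = (13.5000,22.5000)
o1: d²=17 ≤ ρ²=27; F_rep = 22·(4,-1)/17² = (0.3045,-0.0761)
o2: d²=68 > ρ²=27 → inactive
F = F_att + ΣF_rep = (13.8045,22.4239)
p' = p + 1/8·F = (3.7256,-4.1970)

Fx=13.8045 Fy=22.4239 x'=3.7256 y'=-4.1970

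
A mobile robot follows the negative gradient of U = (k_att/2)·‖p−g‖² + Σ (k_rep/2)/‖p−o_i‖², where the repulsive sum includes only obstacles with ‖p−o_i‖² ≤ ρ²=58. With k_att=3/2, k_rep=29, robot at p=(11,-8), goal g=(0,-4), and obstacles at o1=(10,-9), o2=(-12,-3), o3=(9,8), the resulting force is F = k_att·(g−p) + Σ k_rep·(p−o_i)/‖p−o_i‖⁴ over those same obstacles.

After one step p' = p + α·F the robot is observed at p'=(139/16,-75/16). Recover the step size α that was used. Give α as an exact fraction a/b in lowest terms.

F_att = 3/2·(g−p) = 3/2·(-11,4) = (-16.5000,6.0000)
o1: d²=2 ≤ ρ²=58; F_rep = 29·(1,1)/2² = (7.2500,7.2500)
o2: d²=554 > ρ²=58 → inactive
o3: d²=260 > ρ²=58 → inactive
F = F_att + ΣF_rep = (-9.2500,13.2500)
Δp = p'−p = (-2.3125,3.3125); α = Δx/Fx = (-37/16) / (-37/4) = 1/4
check: Δy/Fy = (53/16) / (53/4) = 1/4 ✓

α = 1/4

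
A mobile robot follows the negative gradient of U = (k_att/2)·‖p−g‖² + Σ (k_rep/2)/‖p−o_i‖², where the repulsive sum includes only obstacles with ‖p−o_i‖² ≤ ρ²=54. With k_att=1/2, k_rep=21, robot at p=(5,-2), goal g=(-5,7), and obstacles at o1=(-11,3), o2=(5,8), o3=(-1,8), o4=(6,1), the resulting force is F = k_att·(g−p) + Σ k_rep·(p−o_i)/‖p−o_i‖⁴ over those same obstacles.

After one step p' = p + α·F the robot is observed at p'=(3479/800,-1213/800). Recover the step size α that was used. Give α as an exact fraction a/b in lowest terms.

F_att = 1/2·(g−p) = 1/2·(-10,9) = (-5.0000,4.5000)
o1: d²=281 > ρ²=54 → inactive
o2: d²=100 > ρ²=54 → inactive
o3: d²=136 > ρ²=54 → inactive
o4: d²=10 ≤ ρ²=54; F_rep = 21·(-1,-3)/10² = (-0.2100,-0.6300)
F = F_att + ΣF_rep = (-5.2100,3.8700)
Δp = p'−p = (-0.6512,0.4838); α = Δx/Fx = (-521/800) / (-521/100) = 1/8
check: Δy/Fy = (387/800) / (387/100) = 1/8 ✓

α = 1/8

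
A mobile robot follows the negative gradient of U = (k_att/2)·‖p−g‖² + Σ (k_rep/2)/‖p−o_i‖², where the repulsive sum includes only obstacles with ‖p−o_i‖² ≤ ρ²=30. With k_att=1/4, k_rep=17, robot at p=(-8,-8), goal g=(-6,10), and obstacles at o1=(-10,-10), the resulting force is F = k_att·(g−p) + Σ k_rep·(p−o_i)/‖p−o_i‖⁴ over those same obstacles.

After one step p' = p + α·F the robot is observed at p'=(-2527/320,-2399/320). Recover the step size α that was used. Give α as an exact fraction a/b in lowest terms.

F_att = 1/4·(g−p) = 1/4·(2,18) = (0.5000,4.5000)
o1: d²=8 ≤ ρ²=30; F_rep = 17·(2,2)/8² = (0.5312,0.5312)
F = F_att + ΣF_rep = (1.0312,5.0312)
Δp = p'−p = (0.1031,0.5031); α = Δx/Fx = (33/320) / (33/32) = 1/10
check: Δy/Fy = (161/320) / (161/32) = 1/10 ✓

α = 1/10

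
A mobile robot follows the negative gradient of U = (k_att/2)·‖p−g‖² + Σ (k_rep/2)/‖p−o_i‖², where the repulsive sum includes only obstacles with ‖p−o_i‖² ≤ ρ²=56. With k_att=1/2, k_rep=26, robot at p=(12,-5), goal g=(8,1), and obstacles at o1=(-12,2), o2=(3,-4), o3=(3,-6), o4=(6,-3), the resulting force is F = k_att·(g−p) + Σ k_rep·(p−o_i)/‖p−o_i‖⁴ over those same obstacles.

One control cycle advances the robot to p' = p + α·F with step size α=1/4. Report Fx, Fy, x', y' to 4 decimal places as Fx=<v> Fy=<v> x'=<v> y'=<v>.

Fx=-1.9025 Fy=2.9675 x'=11.5244 y'=-4.2581

F_att = 1/2·(g−p) = 1/2·(-4,6) = (-2.0000,3.0000)
o1: d²=625 > ρ²=56 → inactive
o2: d²=82 > ρ²=56 → inactive
o3: d²=82 > ρ²=56 → inactive
o4: d²=40 ≤ ρ²=56; F_rep = 26·(6,-2)/40² = (0.0975,-0.0325)
F = F_att + ΣF_rep = (-1.9025,2.9675)
p' = p + 1/4·F = (11.5244,-4.2581)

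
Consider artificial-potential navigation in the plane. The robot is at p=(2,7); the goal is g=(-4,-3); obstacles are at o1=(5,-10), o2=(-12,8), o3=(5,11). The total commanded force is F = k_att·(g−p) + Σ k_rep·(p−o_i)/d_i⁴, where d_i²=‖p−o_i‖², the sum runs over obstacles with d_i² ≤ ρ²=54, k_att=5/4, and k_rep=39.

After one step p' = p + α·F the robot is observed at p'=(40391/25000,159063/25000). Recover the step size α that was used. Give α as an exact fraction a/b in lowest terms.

F_att = 5/4·(g−p) = 5/4·(-6,-10) = (-7.5000,-12.5000)
o1: d²=298 > ρ²=54 → inactive
o2: d²=197 > ρ²=54 → inactive
o3: d²=25 ≤ ρ²=54; F_rep = 39·(-3,-4)/25² = (-0.1872,-0.2496)
F = F_att + ΣF_rep = (-7.6872,-12.7496)
Δp = p'−p = (-0.3844,-0.6375); α = Δx/Fx = (-9609/25000) / (-9609/1250) = 1/20
check: Δy/Fy = (-15937/25000) / (-15937/1250) = 1/20 ✓

α = 1/20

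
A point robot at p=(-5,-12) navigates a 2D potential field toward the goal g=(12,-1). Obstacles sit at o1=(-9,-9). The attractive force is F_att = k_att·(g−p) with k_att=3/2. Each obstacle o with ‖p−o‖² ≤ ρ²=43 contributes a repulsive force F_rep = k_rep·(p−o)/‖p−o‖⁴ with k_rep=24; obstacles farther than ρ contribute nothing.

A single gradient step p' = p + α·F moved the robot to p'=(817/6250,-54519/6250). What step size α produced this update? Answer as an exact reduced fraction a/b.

F_att = 3/2·(g−p) = 3/2·(17,11) = (25.5000,16.5000)
o1: d²=25 ≤ ρ²=43; F_rep = 24·(4,-3)/25² = (0.1536,-0.1152)
F = F_att + ΣF_rep = (25.6536,16.3848)
Δp = p'−p = (5.1307,3.2770); α = Δx/Fx = (32067/6250) / (32067/1250) = 1/5
check: Δy/Fy = (20481/6250) / (20481/1250) = 1/5 ✓

α = 1/5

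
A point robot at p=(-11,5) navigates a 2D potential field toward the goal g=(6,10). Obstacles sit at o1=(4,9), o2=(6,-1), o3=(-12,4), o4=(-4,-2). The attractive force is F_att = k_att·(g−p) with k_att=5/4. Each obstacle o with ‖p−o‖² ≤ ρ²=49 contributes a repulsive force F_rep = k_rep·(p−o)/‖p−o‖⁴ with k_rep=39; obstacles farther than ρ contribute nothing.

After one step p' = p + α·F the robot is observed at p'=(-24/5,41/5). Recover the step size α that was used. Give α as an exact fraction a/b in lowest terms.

F_att = 5/4·(g−p) = 5/4·(17,5) = (21.2500,6.2500)
o1: d²=241 > ρ²=49 → inactive
o2: d²=325 > ρ²=49 → inactive
o3: d²=2 ≤ ρ²=49; F_rep = 39·(1,1)/2² = (9.7500,9.7500)
o4: d²=98 > ρ²=49 → inactive
F = F_att + ΣF_rep = (31.0000,16.0000)
Δp = p'−p = (6.2000,3.2000); α = Δx/Fx = (31/5) / (31) = 1/5
check: Δy/Fy = (16/5) / (16) = 1/5 ✓

α = 1/5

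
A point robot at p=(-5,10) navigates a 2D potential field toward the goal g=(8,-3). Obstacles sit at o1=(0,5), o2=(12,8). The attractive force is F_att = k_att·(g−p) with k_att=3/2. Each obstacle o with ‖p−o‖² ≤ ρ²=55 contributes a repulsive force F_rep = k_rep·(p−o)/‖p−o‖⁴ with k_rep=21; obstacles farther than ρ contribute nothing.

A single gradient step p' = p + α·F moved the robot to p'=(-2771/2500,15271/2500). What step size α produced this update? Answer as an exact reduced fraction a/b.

F_att = 3/2·(g−p) = 3/2·(13,-13) = (19.5000,-19.5000)
o1: d²=50 ≤ ρ²=55; F_rep = 21·(-5,5)/50² = (-0.0420,0.0420)
o2: d²=293 > ρ²=55 → inactive
F = F_att + ΣF_rep = (19.4580,-19.4580)
Δp = p'−p = (3.8916,-3.8916); α = Δx/Fx = (9729/2500) / (9729/500) = 1/5
check: Δy/Fy = (-9729/2500) / (-9729/500) = 1/5 ✓

α = 1/5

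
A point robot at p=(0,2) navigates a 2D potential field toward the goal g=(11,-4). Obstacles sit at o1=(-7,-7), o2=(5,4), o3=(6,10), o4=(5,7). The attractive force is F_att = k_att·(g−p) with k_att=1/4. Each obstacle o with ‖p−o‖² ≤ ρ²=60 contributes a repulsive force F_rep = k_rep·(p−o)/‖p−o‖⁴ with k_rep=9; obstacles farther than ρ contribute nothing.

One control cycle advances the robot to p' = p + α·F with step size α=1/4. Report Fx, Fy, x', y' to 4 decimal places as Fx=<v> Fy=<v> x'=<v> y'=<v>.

F_att = 1/4·(g−p) = 1/4·(11,-6) = (2.7500,-1.5000)
o1: d²=130 > ρ²=60 → inactive
o2: d²=29 ≤ ρ²=60; F_rep = 9·(-5,-2)/29² = (-0.0535,-0.0214)
o3: d²=100 > ρ²=60 → inactive
o4: d²=50 ≤ ρ²=60; F_rep = 9·(-5,-5)/50² = (-0.0180,-0.0180)
F = F_att + ΣF_rep = (2.6785,-1.5394)
p' = p + 1/4·F = (0.6696,1.6151)

Fx=2.6785 Fy=-1.5394 x'=0.6696 y'=1.6151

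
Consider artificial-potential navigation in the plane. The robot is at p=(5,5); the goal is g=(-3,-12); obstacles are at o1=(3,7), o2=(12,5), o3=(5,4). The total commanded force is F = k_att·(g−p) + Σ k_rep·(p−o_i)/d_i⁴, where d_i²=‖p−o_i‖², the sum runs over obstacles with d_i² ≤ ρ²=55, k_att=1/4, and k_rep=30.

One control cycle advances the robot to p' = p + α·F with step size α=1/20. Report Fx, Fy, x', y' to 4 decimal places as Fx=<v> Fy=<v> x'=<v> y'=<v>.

F_att = 1/4·(g−p) = 1/4·(-8,-17) = (-2.0000,-4.2500)
o1: d²=8 ≤ ρ²=55; F_rep = 30·(2,-2)/8² = (0.9375,-0.9375)
o2: d²=49 ≤ ρ²=55; F_rep = 30·(-7,0)/49² = (-0.0875,0.0000)
o3: d²=1 ≤ ρ²=55; F_rep = 30·(0,1)/1² = (0.0000,30.0000)
F = F_att + ΣF_rep = (-1.1500,24.8125)
p' = p + 1/20·F = (4.9425,6.2406)

Fx=-1.1500 Fy=24.8125 x'=4.9425 y'=6.2406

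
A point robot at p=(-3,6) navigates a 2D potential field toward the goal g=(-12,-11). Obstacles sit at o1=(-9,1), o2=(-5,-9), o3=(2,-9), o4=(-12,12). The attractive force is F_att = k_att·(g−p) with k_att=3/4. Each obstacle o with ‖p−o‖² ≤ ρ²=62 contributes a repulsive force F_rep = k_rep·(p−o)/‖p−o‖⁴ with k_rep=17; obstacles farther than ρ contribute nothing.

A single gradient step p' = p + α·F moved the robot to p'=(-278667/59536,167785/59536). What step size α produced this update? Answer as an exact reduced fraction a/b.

α = 1/4

F_att = 3/4·(g−p) = 3/4·(-9,-17) = (-6.7500,-12.7500)
o1: d²=61 ≤ ρ²=62; F_rep = 17·(6,5)/61² = (0.0274,0.0228)
o2: d²=229 > ρ²=62 → inactive
o3: d²=250 > ρ²=62 → inactive
o4: d²=117 > ρ²=62 → inactive
F = F_att + ΣF_rep = (-6.7226,-12.7272)
Δp = p'−p = (-1.6806,-3.1818); α = Δx/Fx = (-100059/59536) / (-100059/14884) = 1/4
check: Δy/Fy = (-189431/59536) / (-189431/14884) = 1/4 ✓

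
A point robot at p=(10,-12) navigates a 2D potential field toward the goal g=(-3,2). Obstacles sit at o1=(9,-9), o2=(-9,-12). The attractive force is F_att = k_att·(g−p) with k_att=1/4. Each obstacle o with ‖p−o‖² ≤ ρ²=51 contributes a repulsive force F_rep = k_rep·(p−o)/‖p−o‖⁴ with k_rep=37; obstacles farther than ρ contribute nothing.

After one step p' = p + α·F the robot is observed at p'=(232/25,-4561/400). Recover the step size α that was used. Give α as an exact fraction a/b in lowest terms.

F_att = 1/4·(g−p) = 1/4·(-13,14) = (-3.2500,3.5000)
o1: d²=10 ≤ ρ²=51; F_rep = 37·(1,-3)/10² = (0.3700,-1.1100)
o2: d²=361 > ρ²=51 → inactive
F = F_att + ΣF_rep = (-2.8800,2.3900)
Δp = p'−p = (-0.7200,0.5975); α = Δx/Fx = (-18/25) / (-72/25) = 1/4
check: Δy/Fy = (239/400) / (239/100) = 1/4 ✓

α = 1/4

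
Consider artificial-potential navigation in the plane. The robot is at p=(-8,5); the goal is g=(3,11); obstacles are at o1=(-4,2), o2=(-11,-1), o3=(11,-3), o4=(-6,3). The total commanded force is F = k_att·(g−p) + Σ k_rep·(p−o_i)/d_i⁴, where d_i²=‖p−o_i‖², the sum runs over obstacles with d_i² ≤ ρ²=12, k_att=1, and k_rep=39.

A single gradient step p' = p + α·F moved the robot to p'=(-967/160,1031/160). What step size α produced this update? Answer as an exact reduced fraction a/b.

α = 1/5

F_att = 1·(g−p) = 1·(11,6) = (11.0000,6.0000)
o1: d²=25 > ρ²=12 → inactive
o2: d²=45 > ρ²=12 → inactive
o3: d²=425 > ρ²=12 → inactive
o4: d²=8 ≤ ρ²=12; F_rep = 39·(-2,2)/8² = (-1.2188,1.2188)
F = F_att + ΣF_rep = (9.7812,7.2188)
Δp = p'−p = (1.9563,1.4438); α = Δx/Fx = (313/160) / (313/32) = 1/5
check: Δy/Fy = (231/160) / (231/32) = 1/5 ✓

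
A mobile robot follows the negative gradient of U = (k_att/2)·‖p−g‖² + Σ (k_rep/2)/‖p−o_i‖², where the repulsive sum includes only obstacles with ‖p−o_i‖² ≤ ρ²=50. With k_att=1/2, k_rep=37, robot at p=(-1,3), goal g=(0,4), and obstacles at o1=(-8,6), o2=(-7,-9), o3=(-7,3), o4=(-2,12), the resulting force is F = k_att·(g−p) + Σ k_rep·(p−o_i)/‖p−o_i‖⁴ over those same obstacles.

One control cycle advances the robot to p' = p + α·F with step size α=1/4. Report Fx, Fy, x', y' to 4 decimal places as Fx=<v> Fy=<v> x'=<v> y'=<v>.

F_att = 1/2·(g−p) = 1/2·(1,1) = (0.5000,0.5000)
o1: d²=58 > ρ²=50 → inactive
o2: d²=180 > ρ²=50 → inactive
o3: d²=36 ≤ ρ²=50; F_rep = 37·(6,0)/36² = (0.1713,0.0000)
o4: d²=82 > ρ²=50 → inactive
F = F_att + ΣF_rep = (0.6713,0.5000)
p' = p + 1/4·F = (-0.8322,3.1250)

Fx=0.6713 Fy=0.5000 x'=-0.8322 y'=3.1250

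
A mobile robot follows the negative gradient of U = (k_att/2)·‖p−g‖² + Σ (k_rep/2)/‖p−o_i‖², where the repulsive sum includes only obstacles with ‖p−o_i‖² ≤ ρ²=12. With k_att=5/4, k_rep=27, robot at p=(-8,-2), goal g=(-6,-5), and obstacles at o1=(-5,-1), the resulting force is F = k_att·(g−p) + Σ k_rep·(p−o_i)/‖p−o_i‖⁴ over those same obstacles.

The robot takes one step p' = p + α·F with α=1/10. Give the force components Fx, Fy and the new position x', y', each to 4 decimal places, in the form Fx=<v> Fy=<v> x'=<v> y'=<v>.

F_att = 5/4·(g−p) = 5/4·(2,-3) = (2.5000,-3.7500)
o1: d²=10 ≤ ρ²=12; F_rep = 27·(-3,-1)/10² = (-0.8100,-0.2700)
F = F_att + ΣF_rep = (1.6900,-4.0200)
p' = p + 1/10·F = (-7.8310,-2.4020)

Fx=1.6900 Fy=-4.0200 x'=-7.8310 y'=-2.4020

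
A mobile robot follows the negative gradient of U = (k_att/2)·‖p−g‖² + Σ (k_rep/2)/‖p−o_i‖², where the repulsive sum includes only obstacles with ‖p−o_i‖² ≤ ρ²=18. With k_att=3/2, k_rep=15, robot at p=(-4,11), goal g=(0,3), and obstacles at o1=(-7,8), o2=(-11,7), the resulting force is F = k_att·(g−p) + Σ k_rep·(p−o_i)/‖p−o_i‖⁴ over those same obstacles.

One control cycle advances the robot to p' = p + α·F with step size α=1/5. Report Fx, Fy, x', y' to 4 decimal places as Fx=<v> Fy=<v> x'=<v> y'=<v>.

F_att = 3/2·(g−p) = 3/2·(4,-8) = (6.0000,-12.0000)
o1: d²=18 ≤ ρ²=18; F_rep = 15·(3,3)/18² = (0.1389,0.1389)
o2: d²=65 > ρ²=18 → inactive
F = F_att + ΣF_rep = (6.1389,-11.8611)
p' = p + 1/5·F = (-2.7722,8.6278)

Fx=6.1389 Fy=-11.8611 x'=-2.7722 y'=8.6278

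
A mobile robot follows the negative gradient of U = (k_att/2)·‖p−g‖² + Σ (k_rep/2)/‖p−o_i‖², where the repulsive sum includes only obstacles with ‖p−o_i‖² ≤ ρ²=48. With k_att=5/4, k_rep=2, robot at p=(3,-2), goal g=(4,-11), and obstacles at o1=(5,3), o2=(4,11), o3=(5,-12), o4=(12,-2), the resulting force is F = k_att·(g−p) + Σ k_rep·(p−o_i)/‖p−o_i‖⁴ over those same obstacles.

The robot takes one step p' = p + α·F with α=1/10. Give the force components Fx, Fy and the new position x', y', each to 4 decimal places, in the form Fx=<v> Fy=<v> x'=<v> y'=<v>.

F_att = 5/4·(g−p) = 5/4·(1,-9) = (1.2500,-11.2500)
o1: d²=29 ≤ ρ²=48; F_rep = 2·(-2,-5)/29² = (-0.0048,-0.0119)
o2: d²=170 > ρ²=48 → inactive
o3: d²=104 > ρ²=48 → inactive
o4: d²=81 > ρ²=48 → inactive
F = F_att + ΣF_rep = (1.2452,-11.2619)
p' = p + 1/10·F = (3.1245,-3.1262)

Fx=1.2452 Fy=-11.2619 x'=3.1245 y'=-3.1262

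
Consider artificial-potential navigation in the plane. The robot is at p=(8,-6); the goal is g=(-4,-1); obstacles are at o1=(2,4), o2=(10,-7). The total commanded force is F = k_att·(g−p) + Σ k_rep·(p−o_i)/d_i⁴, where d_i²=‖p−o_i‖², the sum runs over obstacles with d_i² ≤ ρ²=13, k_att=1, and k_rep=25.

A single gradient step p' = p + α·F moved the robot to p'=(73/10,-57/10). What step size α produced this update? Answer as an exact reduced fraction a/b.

F_att = 1·(g−p) = 1·(-12,5) = (-12.0000,5.0000)
o1: d²=136 > ρ²=13 → inactive
o2: d²=5 ≤ ρ²=13; F_rep = 25·(-2,1)/5² = (-2.0000,1.0000)
F = F_att + ΣF_rep = (-14.0000,6.0000)
Δp = p'−p = (-0.7000,0.3000); α = Δx/Fx = (-7/10) / (-14) = 1/20
check: Δy/Fy = (3/10) / (6) = 1/20 ✓

α = 1/20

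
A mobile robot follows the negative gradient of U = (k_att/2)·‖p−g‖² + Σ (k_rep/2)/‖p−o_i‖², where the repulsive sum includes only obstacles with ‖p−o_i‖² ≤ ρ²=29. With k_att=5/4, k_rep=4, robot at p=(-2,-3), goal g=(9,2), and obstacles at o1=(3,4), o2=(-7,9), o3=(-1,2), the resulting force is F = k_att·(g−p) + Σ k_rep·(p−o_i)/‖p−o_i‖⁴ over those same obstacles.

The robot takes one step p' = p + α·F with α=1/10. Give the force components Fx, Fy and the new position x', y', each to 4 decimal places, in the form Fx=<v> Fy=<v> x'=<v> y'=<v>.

F_att = 5/4·(g−p) = 5/4·(11,5) = (13.7500,6.2500)
o1: d²=74 > ρ²=29 → inactive
o2: d²=169 > ρ²=29 → inactive
o3: d²=26 ≤ ρ²=29; F_rep = 4·(-1,-5)/26² = (-0.0059,-0.0296)
F = F_att + ΣF_rep = (13.7441,6.2204)
p' = p + 1/10·F = (-0.6256,-2.3780)

Fx=13.7441 Fy=6.2204 x'=-0.6256 y'=-2.3780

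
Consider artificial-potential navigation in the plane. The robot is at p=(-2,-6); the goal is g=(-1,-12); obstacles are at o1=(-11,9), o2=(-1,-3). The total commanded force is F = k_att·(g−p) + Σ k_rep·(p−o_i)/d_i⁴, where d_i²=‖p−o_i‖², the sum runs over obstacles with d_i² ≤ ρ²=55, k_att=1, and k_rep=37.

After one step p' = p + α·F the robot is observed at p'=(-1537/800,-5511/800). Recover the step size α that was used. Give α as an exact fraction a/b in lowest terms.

α = 1/8

F_att = 1·(g−p) = 1·(1,-6) = (1.0000,-6.0000)
o1: d²=306 > ρ²=55 → inactive
o2: d²=10 ≤ ρ²=55; F_rep = 37·(-1,-3)/10² = (-0.3700,-1.1100)
F = F_att + ΣF_rep = (0.6300,-7.1100)
Δp = p'−p = (0.0788,-0.8888); α = Δx/Fx = (63/800) / (63/100) = 1/8
check: Δy/Fy = (-711/800) / (-711/100) = 1/8 ✓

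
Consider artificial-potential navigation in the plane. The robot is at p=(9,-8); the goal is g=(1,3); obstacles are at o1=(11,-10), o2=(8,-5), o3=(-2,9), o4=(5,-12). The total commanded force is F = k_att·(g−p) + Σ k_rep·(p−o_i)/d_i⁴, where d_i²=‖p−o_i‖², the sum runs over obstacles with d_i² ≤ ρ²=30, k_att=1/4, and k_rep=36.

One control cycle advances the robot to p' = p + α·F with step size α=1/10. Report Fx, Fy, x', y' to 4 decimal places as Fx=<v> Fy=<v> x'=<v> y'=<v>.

F_att = 1/4·(g−p) = 1/4·(-8,11) = (-2.0000,2.7500)
o1: d²=8 ≤ ρ²=30; F_rep = 36·(-2,2)/8² = (-1.1250,1.1250)
o2: d²=10 ≤ ρ²=30; F_rep = 36·(1,-3)/10² = (0.3600,-1.0800)
o3: d²=410 > ρ²=30 → inactive
o4: d²=32 > ρ²=30 → inactive
F = F_att + ΣF_rep = (-2.7650,2.7950)
p' = p + 1/10·F = (8.7235,-7.7205)

Fx=-2.7650 Fy=2.7950 x'=8.7235 y'=-7.7205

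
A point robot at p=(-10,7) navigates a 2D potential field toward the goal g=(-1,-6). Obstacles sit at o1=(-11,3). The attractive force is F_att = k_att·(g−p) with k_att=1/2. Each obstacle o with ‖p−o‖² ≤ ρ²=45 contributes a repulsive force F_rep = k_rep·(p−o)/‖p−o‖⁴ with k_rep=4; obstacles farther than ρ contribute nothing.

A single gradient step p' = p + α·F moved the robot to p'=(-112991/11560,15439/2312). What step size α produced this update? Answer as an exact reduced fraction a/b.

F_att = 1/2·(g−p) = 1/2·(9,-13) = (4.5000,-6.5000)
o1: d²=17 ≤ ρ²=45; F_rep = 4·(1,4)/17² = (0.0138,0.0554)
F = F_att + ΣF_rep = (4.5138,-6.4446)
Δp = p'−p = (0.2257,-0.3222); α = Δx/Fx = (2609/11560) / (2609/578) = 1/20
check: Δy/Fy = (-745/2312) / (-3725/578) = 1/20 ✓

α = 1/20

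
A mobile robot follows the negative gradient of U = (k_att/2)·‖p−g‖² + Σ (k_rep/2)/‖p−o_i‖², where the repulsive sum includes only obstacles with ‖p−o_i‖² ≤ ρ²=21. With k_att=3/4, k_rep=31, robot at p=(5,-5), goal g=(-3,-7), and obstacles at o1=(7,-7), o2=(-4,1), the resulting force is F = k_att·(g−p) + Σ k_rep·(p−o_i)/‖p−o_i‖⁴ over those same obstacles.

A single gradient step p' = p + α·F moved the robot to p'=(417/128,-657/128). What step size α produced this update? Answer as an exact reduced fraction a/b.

α = 1/4

F_att = 3/4·(g−p) = 3/4·(-8,-2) = (-6.0000,-1.5000)
o1: d²=8 ≤ ρ²=21; F_rep = 31·(-2,2)/8² = (-0.9688,0.9688)
o2: d²=117 > ρ²=21 → inactive
F = F_att + ΣF_rep = (-6.9688,-0.5312)
Δp = p'−p = (-1.7422,-0.1328); α = Δx/Fx = (-223/128) / (-223/32) = 1/4
check: Δy/Fy = (-17/128) / (-17/32) = 1/4 ✓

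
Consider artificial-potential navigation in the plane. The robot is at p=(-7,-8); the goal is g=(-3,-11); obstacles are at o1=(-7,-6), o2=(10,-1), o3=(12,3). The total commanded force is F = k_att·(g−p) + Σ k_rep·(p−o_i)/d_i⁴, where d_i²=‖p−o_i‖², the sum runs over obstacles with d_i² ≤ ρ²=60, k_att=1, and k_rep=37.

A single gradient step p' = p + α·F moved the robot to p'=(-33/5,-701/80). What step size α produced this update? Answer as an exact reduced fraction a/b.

F_att = 1·(g−p) = 1·(4,-3) = (4.0000,-3.0000)
o1: d²=4 ≤ ρ²=60; F_rep = 37·(0,-2)/4² = (0.0000,-4.6250)
o2: d²=338 > ρ²=60 → inactive
o3: d²=482 > ρ²=60 → inactive
F = F_att + ΣF_rep = (4.0000,-7.6250)
Δp = p'−p = (0.4000,-0.7625); α = Δx/Fx = (2/5) / (4) = 1/10
check: Δy/Fy = (-61/80) / (-61/8) = 1/10 ✓

α = 1/10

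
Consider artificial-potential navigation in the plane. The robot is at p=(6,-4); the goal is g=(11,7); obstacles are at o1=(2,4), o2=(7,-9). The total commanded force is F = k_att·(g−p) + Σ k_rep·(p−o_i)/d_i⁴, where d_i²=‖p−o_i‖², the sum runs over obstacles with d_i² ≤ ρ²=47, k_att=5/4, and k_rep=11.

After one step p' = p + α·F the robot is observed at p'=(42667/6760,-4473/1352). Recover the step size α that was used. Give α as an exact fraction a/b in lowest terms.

F_att = 5/4·(g−p) = 5/4·(5,11) = (6.2500,13.7500)
o1: d²=80 > ρ²=47 → inactive
o2: d²=26 ≤ ρ²=47; F_rep = 11·(-1,5)/26² = (-0.0163,0.0814)
F = F_att + ΣF_rep = (6.2337,13.8314)
Δp = p'−p = (0.3117,0.6916); α = Δx/Fx = (2107/6760) / (2107/338) = 1/20
check: Δy/Fy = (935/1352) / (4675/338) = 1/20 ✓

α = 1/20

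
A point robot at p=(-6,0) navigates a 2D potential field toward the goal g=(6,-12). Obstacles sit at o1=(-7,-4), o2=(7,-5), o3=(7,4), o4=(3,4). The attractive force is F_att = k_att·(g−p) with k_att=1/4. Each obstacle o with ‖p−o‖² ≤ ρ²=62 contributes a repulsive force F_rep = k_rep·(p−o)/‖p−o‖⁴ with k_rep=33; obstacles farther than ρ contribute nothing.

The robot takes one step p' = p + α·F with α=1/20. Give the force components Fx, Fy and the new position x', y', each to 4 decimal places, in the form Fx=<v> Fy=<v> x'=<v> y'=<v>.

F_att = 1/4·(g−p) = 1/4·(12,-12) = (3.0000,-3.0000)
o1: d²=17 ≤ ρ²=62; F_rep = 33·(1,4)/17² = (0.1142,0.4567)
o2: d²=194 > ρ²=62 → inactive
o3: d²=185 > ρ²=62 → inactive
o4: d²=97 > ρ²=62 → inactive
F = F_att + ΣF_rep = (3.1142,-2.5433)
p' = p + 1/20·F = (-5.8443,-0.1272)

Fx=3.1142 Fy=-2.5433 x'=-5.8443 y'=-0.1272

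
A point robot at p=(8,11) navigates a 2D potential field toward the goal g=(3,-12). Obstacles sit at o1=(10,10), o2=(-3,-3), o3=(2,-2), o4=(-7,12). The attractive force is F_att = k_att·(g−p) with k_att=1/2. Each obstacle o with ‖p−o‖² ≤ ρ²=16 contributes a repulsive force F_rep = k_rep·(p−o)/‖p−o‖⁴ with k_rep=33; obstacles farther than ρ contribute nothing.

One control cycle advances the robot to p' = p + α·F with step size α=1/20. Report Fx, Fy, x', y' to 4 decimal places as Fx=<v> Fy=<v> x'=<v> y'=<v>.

Fx=-5.1400 Fy=-10.1800 x'=7.7430 y'=10.4910

F_att = 1/2·(g−p) = 1/2·(-5,-23) = (-2.5000,-11.5000)
o1: d²=5 ≤ ρ²=16; F_rep = 33·(-2,1)/5² = (-2.6400,1.3200)
o2: d²=317 > ρ²=16 → inactive
o3: d²=205 > ρ²=16 → inactive
o4: d²=226 > ρ²=16 → inactive
F = F_att + ΣF_rep = (-5.1400,-10.1800)
p' = p + 1/20·F = (7.7430,10.4910)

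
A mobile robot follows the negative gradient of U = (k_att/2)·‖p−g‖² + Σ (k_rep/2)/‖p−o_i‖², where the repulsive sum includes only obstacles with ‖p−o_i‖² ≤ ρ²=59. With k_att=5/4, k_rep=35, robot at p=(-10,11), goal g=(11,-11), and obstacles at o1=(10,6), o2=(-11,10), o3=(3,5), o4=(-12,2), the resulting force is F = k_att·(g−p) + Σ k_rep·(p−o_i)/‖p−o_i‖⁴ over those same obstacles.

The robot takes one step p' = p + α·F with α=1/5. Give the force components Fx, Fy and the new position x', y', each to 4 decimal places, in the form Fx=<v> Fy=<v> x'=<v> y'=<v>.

F_att = 5/4·(g−p) = 5/4·(21,-22) = (26.2500,-27.5000)
o1: d²=425 > ρ²=59 → inactive
o2: d²=2 ≤ ρ²=59; F_rep = 35·(1,1)/2² = (8.7500,8.7500)
o3: d²=205 > ρ²=59 → inactive
o4: d²=85 > ρ²=59 → inactive
F = F_att + ΣF_rep = (35.0000,-18.7500)
p' = p + 1/5·F = (-3.0000,7.2500)

Fx=35.0000 Fy=-18.7500 x'=-3.0000 y'=7.2500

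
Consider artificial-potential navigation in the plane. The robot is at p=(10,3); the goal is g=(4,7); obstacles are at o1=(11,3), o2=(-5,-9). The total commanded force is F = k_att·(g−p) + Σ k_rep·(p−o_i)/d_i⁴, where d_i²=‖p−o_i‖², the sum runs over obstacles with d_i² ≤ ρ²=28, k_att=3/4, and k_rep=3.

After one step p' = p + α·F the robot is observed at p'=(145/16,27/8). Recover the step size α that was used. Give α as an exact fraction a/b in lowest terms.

F_att = 3/4·(g−p) = 3/4·(-6,4) = (-4.5000,3.0000)
o1: d²=1 ≤ ρ²=28; F_rep = 3·(-1,0)/1² = (-3.0000,0.0000)
o2: d²=369 > ρ²=28 → inactive
F = F_att + ΣF_rep = (-7.5000,3.0000)
Δp = p'−p = (-0.9375,0.3750); α = Δx/Fx = (-15/16) / (-15/2) = 1/8
check: Δy/Fy = (3/8) / (3) = 1/8 ✓

α = 1/8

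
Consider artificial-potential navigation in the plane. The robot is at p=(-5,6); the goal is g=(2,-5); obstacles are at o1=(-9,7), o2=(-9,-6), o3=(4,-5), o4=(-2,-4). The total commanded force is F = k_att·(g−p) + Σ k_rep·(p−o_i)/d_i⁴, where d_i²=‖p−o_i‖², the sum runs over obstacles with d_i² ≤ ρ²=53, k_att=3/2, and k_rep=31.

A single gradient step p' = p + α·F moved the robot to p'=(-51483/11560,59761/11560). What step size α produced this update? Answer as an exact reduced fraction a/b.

α = 1/20

F_att = 3/2·(g−p) = 3/2·(7,-11) = (10.5000,-16.5000)
o1: d²=17 ≤ ρ²=53; F_rep = 31·(4,-1)/17² = (0.4291,-0.1073)
o2: d²=160 > ρ²=53 → inactive
o3: d²=202 > ρ²=53 → inactive
o4: d²=109 > ρ²=53 → inactive
F = F_att + ΣF_rep = (10.9291,-16.6073)
Δp = p'−p = (0.5465,-0.8304); α = Δx/Fx = (6317/11560) / (6317/578) = 1/20
check: Δy/Fy = (-9599/11560) / (-9599/578) = 1/20 ✓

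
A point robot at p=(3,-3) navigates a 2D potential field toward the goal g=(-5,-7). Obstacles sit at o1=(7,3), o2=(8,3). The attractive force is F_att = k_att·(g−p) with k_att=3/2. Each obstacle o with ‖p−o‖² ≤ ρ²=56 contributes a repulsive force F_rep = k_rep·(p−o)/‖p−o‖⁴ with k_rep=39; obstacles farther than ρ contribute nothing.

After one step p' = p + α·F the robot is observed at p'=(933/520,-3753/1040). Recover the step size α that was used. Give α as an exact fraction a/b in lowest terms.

α = 1/10

F_att = 3/2·(g−p) = 3/2·(-8,-4) = (-12.0000,-6.0000)
o1: d²=52 ≤ ρ²=56; F_rep = 39·(-4,-6)/52² = (-0.0577,-0.0865)
o2: d²=61 > ρ²=56 → inactive
F = F_att + ΣF_rep = (-12.0577,-6.0865)
Δp = p'−p = (-1.2058,-0.6087); α = Δx/Fx = (-627/520) / (-627/52) = 1/10
check: Δy/Fy = (-633/1040) / (-633/104) = 1/10 ✓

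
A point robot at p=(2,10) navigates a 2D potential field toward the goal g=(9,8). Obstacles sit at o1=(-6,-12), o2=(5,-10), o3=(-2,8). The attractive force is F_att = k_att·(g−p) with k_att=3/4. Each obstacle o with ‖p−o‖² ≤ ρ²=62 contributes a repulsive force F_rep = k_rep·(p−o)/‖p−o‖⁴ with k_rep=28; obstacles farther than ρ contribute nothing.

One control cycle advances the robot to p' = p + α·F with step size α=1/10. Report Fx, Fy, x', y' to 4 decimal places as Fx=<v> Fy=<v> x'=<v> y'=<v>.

Fx=5.5300 Fy=-1.3600 x'=2.5530 y'=9.8640

F_att = 3/4·(g−p) = 3/4·(7,-2) = (5.2500,-1.5000)
o1: d²=548 > ρ²=62 → inactive
o2: d²=409 > ρ²=62 → inactive
o3: d²=20 ≤ ρ²=62; F_rep = 28·(4,2)/20² = (0.2800,0.1400)
F = F_att + ΣF_rep = (5.5300,-1.3600)
p' = p + 1/10·F = (2.5530,9.8640)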